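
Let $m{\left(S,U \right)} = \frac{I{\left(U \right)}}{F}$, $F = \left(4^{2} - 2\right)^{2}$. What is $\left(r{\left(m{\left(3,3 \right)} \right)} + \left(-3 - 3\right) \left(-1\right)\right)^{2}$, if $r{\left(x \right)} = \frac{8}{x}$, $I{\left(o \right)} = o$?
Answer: $\frac{2515396}{9} \approx 2.7949 \cdot 10^{5}$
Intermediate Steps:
$F = 196$ ($F = \left(16 - 2\right)^{2} = 14^{2} = 196$)
$m{\left(S,U \right)} = \frac{U}{196}$
$\left(r{\left(m{\left(3,3 \right)} \right)} + \left(-3 - 3\right) \left(-1\right)\right)^{2} = \left(\frac{8}{\frac{1}{196} \cdot 3} + \left(-3 - 3\right) \left(-1\right)\right)^{2} = \left(\frac{8}{\frac{3}{196}} - -6\right)^{2} = \left(8 \cdot \frac{196}{3} + 6\right)^{2} = \left(\frac{1568}{3} + 6\right)^{2} = \left(\frac{1586}{3}\right)^{2} = \frac{2515396}{9}$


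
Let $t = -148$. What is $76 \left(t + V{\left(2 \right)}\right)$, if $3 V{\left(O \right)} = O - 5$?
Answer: $-11324$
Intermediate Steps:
$V{\left(O \right)} = - \frac{5}{3} + \frac{O}{3}$ ($V{\left(O \right)} = \frac{O - 5}{3} = \frac{-5 + O}{3} = - \frac{5}{3} + \frac{O}{3}$)
$76 \left(t + V{\left(2 \right)}\right) = 76 \left(-148 + \left(- \frac{5}{3} + \frac{1}{3} \cdot 2\right)\right) = 76 \left(-148 + \left(- \frac{5}{3} + \frac{2}{3}\right)\right) = 76 \left(-148 - 1\right) = 76 \left(-149\right) = -11324$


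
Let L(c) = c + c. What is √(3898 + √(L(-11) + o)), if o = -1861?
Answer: √(3898 + I*√1883) ≈ 62.435 + 0.3475*I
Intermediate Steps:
L(c) = 2*c
√(3898 + √(L(-11) + o)) = √(3898 + √(2*(-11) - 1861)) = √(3898 + √(-22 - 1861)) = √(3898 + √(-1883)) = √(3898 + I*√1883)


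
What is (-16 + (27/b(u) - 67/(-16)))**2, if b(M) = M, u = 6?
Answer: 13689/256 ≈ 53.473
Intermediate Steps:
(-16 + (27/b(u) - 67/(-16)))**2 = (-16 + (27/6 - 67/(-16)))**2 = (-16 + (27*(1/6) - 67*(-1/16)))**2 = (-16 + (9/2 + 67/16))**2 = (-16 + 139/16)**2 = (-117/16)**2 = 13689/256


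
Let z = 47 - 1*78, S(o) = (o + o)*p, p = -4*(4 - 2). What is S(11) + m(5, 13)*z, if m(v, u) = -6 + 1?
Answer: -21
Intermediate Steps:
p = -8 (p = -4*2 = -8)
m(v, u) = -5
S(o) = -16*o (S(o) = (o + o)*(-8) = (2*o)*(-8) = -16*o)
z = -31 (z = 47 - 78 = -31)
S(11) + m(5, 13)*z = -16*11 - 5*(-31) = -176 + 155 = -21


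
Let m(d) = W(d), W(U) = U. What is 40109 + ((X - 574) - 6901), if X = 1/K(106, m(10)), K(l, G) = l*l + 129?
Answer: 370885411/11365 ≈ 32634.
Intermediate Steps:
m(d) = d
K(l, G) = 129 + l**2 (K(l, G) = l**2 + 129 = 129 + l**2)
X = 1/11365 (X = 1/(129 + 106**2) = 1/(129 + 11236) = 1/11365 ≈ 8.7989e-5)
40109 + ((X - 574) - 6901) = 40109 + ((1/11365 - 574) - 6901) = 40109 + (-6523509/11365 - 6901) = 40109 - 84953374/11365 = 370885411/11365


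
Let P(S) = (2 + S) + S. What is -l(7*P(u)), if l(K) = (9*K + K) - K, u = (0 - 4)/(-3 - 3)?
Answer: -210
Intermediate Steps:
u = 2/3 (u = -4/(-6) = -4*(-1/6) = 2/3 ≈ 0.66667)
P(S) = 2 + 2*S
l(K) = 9*K (l(K) = 10*K - K = 9*K)
-l(7*P(u)) = -9*7*(2 + 2*(2/3)) = -9*7*(2 + 4/3) = -9*7*(10/3) = -9*70/3 = -1*210 = -210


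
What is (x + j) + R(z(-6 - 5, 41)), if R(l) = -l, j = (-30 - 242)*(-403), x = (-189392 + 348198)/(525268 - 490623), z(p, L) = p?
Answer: 3798186221/34645 ≈ 1.0963e+5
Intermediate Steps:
x = 158806/34645 ≈ 4.5838
j = 109616 (j = -272*(-403) = 109616)
(x + j) + R(z(-6 - 5, 41)) = (158806/34645 + 109616) - (-6 - 5) = 3797805126/34645 - 1*(-11) = 3797805126/34645 + 11 = 3798186221/34645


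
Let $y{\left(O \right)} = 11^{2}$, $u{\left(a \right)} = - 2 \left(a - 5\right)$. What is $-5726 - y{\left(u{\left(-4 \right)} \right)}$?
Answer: $-5847$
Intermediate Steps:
$u{\left(a \right)} = 10 - 2 a$ ($u{\left(a \right)} = - 2 \left(-5 + a\right) = 10 - 2 a$)
$y{\left(O \right)} = 121$
$-5726 - y{\left(u{\left(-4 \right)} \right)} = -5726 - 121 = -5847$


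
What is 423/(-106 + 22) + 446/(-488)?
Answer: -5081/854 ≈ -5.9496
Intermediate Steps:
423/(-106 + 22) + 446/(-488) = 423/(-84) + 446*(-1/488) = 423*(-1/84) - 223/244 = -141/28 - 223/244 = -5081/854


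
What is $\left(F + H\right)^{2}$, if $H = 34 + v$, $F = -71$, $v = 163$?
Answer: $15876$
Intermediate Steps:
$H = 197$ ($H = 34 + 163 = 197$)
$\left(F + H\right)^{2} = \left(-71 + 197\right)^{2} = 126^{2} = 15876$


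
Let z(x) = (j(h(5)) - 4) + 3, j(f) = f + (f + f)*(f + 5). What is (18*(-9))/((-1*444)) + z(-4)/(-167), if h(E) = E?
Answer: -3187/12358 ≈ -0.25789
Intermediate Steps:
j(f) = f + 2*f*(5 + f) (j(f) = f + (2*f)*(5 + f) = f + 2*f*(5 + f))
z(x) = 104 (z(x) = (5*(11 + 2*5) - 4) + 3 = (5*(11 + 10) - 4) + 3 = (5*21 - 4) + 3 = (105 - 4) + 3 = 101 + 3 = 104)
(18*(-9))/((-1*444)) + z(-4)/(-167) = (18*(-9))/((-1*444)) + 104/(-167) = -162/(-444) + 104*(-1/167) = -162*(-1/444) - 104/167 = 27/74 - 104/167 = -3187/12358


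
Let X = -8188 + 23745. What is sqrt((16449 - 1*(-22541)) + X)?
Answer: sqrt(54547) ≈ 233.55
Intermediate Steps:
X = 15557
sqrt((16449 - 1*(-22541)) + X) = sqrt((16449 - 1*(-22541)) + 15557) = sqrt((16449 + 22541) + 15557) = sqrt(38990 + 15557) = sqrt(54547)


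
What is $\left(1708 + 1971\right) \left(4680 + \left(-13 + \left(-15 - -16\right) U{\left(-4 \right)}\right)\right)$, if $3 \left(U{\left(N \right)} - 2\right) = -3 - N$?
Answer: $\frac{51535432}{3} \approx 1.7178 \cdot 10^{7}$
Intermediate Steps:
$U{\left(N \right)} = 1 - \frac{N}{3}$ ($U{\left(N \right)} = 2 + \frac{-3 - N}{3} = 2 - \left(1 + \frac{N}{3}\right) = 1 - \frac{N}{3}$)
$\left(1708 + 1971\right) \left(4680 + \left(-13 + \left(-15 - -16\right) U{\left(-4 \right)}\right)\right) = \left(1708 + 1971\right) \left(4680 - \left(13 - \left(-15 - -16\right) \left(1 - - \frac{4}{3}\right)\right)\right) = 3679 \left(4680 - \left(13 - \left(-15 + 16\right) \left(1 + \frac{4}{3}\right)\right)\right) = 3679 \left(4680 + \left(-13 + 1 \cdot \frac{7}{3}\right)\right) = 3679 \left(4680 + \left(-13 + \frac{7}{3}\right)\right) = 3679 \left(4680 - \frac{32}{3}\right) = 3679 \cdot \frac{14008}{3} = \frac{51535432}{3}$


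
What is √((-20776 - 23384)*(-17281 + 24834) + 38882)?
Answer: I*√333501598 ≈ 18262.0*I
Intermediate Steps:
√((-20776 - 23384)*(-17281 + 24834) + 38882) = √(-44160*7553 + 38882) = √(-333540480 + 38882) = √(-333501598) = I*√333501598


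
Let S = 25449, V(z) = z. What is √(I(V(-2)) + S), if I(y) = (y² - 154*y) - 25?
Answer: 2*√6434 ≈ 160.42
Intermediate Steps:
I(y) = -25 + y² - 154*y
√(I(V(-2)) + S) = √((-25 + (-2)² - 154*(-2)) + 25449) = √((-25 + 4 + 308) + 25449) = √(287 + 25449) = √25736 = 2*√6434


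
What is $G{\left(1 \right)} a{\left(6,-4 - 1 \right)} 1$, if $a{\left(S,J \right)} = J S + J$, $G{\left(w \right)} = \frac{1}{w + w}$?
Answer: $- \frac{35}{2} \approx -17.5$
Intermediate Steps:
$G{\left(w \right)} = \frac{1}{2 w}$
$a{\left(S,J \right)} = J + J S$
$G{\left(1 \right)} a{\left(6,-4 - 1 \right)} 1 = \frac{1}{2 \cdot 1} \left(-4 - 1\right) \left(1 + 6\right) 1 = \frac{1}{2} \cdot 1 \left(\left(-5\right) 7\right) 1 = \frac{1}{2} \left(-35\right) 1 = \left(- \frac{35}{2}\right) 1 = - \frac{35}{2}$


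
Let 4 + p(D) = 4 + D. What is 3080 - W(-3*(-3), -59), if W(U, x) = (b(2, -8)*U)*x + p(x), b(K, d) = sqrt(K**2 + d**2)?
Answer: 3139 + 1062*sqrt(17) ≈ 7517.7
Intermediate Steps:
p(D) = D (p(D) = -4 + (4 + D) = D)
W(U, x) = x + 2*U*x*sqrt(17) (W(U, x) = (sqrt(2**2 + (-8)**2)*U)*x + x = (sqrt(4 + 64)*U)*x + x = (sqrt(68)*U)*x + x = ((2*sqrt(17))*U)*x + x = (2*U*sqrt(17))*x + x = 2*U*x*sqrt(17) + x = x + 2*U*x*sqrt(17))
3080 - W(-3*(-3), -59) = 3080 - (-59)*(1 + 2*(-3*(-3))*sqrt(17)) = 3080 - (-59)*(1 + 2*9*sqrt(17)) = 3080 - (-59)*(1 + 18*sqrt(17)) = 3080 - (-59 - 1062*sqrt(17)) = 3080 + (59 + 1062*sqrt(17)) = 3139 + 1062*sqrt(17)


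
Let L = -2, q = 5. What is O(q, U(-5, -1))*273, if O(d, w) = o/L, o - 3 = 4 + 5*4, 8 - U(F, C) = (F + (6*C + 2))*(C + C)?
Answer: -7371/2 ≈ -3685.5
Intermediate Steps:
U(F, C) = 8 - 2*C*(2 + F + 6*C) (U(F, C) = 8 - (F + (6*C + 2))*(C + C) = 8 - (F + (2 + 6*C))*2*C = 8 - (2 + F + 6*C)*2*C = 8 - 2*C*(2 + F + 6*C))
o = 27 (o = 3 + (4 + 5*4) = 3 + (4 + 20) = 3 + 24 = 27)
O(d, w) = -27/2 (O(d, w) = 27/(-2) = 27*(-½) = -27/2)
O(q, U(-5, -1))*273 = -27/2*273 = -7371/2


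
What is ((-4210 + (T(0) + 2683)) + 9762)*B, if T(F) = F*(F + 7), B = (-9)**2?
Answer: 667035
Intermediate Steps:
B = 81
T(F) = F*(7 + F)
((-4210 + (T(0) + 2683)) + 9762)*B = ((-4210 + (0*(7 + 0) + 2683)) + 9762)*81 = ((-4210 + (0*7 + 2683)) + 9762)*81 = ((-4210 + (0 + 2683)) + 9762)*81 = ((-4210 + 2683) + 9762)*81 = (-1527 + 9762)*81 = 8235*81 = 667035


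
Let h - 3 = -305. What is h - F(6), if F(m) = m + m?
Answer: -314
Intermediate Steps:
h = -302 (h = 3 - 305 = -302)
F(m) = 2*m
h - F(6) = -302 - 2*6 = -302 - 1*12 = -302 - 12 = -314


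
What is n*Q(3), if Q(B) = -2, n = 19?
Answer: -38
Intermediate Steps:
n*Q(3) = 19*(-2) = -38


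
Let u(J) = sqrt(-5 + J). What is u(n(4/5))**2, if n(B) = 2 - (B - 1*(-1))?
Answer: -24/5 ≈ -4.8000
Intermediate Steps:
n(B) = 1 - B (n(B) = 2 - (B + 1) = 2 - (1 + B) = 2 + (-1 - B) = 1 - B)
u(n(4/5))**2 = (sqrt(-5 + (1 - 4/5)))**2 = (sqrt(-5 + 1/5))**2 = (sqrt(-24/5))**2 = (2*I*sqrt(30)/5)**2 = -24/5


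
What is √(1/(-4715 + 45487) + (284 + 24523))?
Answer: √10309516233965/20386 ≈ 157.50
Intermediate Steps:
√(1/(-4715 + 45487) + (284 + 24523)) = √(1/40772 + 24807) = √(1011431005/40772) = √10309516233965/20386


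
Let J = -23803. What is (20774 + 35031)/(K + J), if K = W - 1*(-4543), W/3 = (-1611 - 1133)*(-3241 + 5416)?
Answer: -11161/3584772 ≈ -0.0031134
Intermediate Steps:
W = -17904600 (W = 3*((-1611 - 1133)*(-3241 + 5416)) = 3*(-2744*2175) = 3*(-5968200) = -17904600)
K = -17900057 (K = -17904600 - 1*(-4543) = -17904600 + 4543 = -17900057)
(20774 + 35031)/(K + J) = (20774 + 35031)/(-17900057 - 23803) = 55805/(-17923860) = 55805*(-1/17923860) = -11161/3584772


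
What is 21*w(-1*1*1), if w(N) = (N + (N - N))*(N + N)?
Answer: 42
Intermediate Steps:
w(N) = 2*N² (w(N) = (N + 0)*(2*N) = N*(2*N) = 2*N²)
21*w(-1*1*1) = 21*(2*(-1*1*1)²) = 21*(2*(-1*1)²) = 21*(2*(-1)²) = 21*(2*1) = 21*2 = 42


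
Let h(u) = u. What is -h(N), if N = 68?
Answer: -68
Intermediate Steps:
-h(N) = -1*68 = -68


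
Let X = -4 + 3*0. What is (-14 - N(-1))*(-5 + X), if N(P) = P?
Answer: 117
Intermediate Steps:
X = -4 (X = -4 + 0 = -4)
(-14 - N(-1))*(-5 + X) = (-14 - 1*(-1))*(-5 - 4) = (-14 + 1)*(-9) = -13*(-9) = 117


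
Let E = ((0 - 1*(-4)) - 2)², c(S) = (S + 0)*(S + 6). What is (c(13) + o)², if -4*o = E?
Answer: 60516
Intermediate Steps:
c(S) = S*(6 + S)
E = 4 (E = ((0 + 4) - 2)² = (4 - 2)² = 2² = 4)
o = -1 (o = -¼*4 = -1)
(c(13) + o)² = (13*(6 + 13) - 1)² = (13*19 - 1)² = (247 - 1)² = 246² = 60516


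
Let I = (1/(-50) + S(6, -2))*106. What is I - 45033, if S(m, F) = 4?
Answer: -1115278/25 ≈ -44611.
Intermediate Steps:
I = 10547/25 (I = (1/(-50) + 4)*106 = (-1/50 + 4)*106 = (199/50)*106 = 10547/25 ≈ 421.88)
I - 45033 = 10547/25 - 45033 = -1115278/25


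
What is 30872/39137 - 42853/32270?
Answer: -97271203/180421570 ≈ -0.53913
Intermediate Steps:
30872/39137 - 42853/32270 = -97271203/180421570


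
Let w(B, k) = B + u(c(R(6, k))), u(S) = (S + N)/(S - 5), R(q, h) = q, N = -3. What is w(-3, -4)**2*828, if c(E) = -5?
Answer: 100188/25 ≈ 4007.5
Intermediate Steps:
u(S) = (-3 + S)/(-5 + S) (u(S) = (S - 3)/(S - 5) = (-3 + S)/(-5 + S))
w(B, k) = 4/5 + B (w(B, k) = B + (-3 - 5)/(-5 - 5) = B - 8/(-10) = B - 1/10*(-8) = B + 4/5 = 4/5 + B)
w(-3, -4)**2*828 = (4/5 - 3)**2*828 = (-11/5)**2*828 = (121/25)*828 = 100188/25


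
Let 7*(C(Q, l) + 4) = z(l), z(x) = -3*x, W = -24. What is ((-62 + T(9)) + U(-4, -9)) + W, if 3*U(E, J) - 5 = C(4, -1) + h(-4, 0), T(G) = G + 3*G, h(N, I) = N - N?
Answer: -1040/21 ≈ -49.524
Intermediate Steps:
h(N, I) = 0
T(G) = 4*G
C(Q, l) = -4 - 3*l/7 (C(Q, l) = -4 + (-3*l)/7 = -4 - 3*l/7)
U(E, J) = 10/21 (U(E, J) = 5/3 + ((-4 - 3/7*(-1)) + 0)/3 = 5/3 + ((-4 + 3/7) + 0)/3 = 5/3 + (-25/7 + 0)/3 = 5/3 + (⅓)*(-25/7) = 5/3 - 25/21 = 10/21)
((-62 + T(9)) + U(-4, -9)) + W = ((-62 + 4*9) + 10/21) - 24 = ((-62 + 36) + 10/21) - 24 = (-26 + 10/21) - 24 = -536/21 - 24 = -1040/21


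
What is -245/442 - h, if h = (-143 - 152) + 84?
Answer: 93017/442 ≈ 210.45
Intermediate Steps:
h = -211 (h = -295 + 84 = -211)
-245/442 - h = -245/442 - 1*(-211) = -245*1/442 + 211 = -245/442 + 211 = 93017/442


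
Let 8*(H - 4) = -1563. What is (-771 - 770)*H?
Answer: 2359271/8 ≈ 2.9491e+5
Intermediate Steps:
H = -1531/8 (H = 4 + (⅛)*(-1563) = 4 - 1563/8 = -1531/8 ≈ -191.38)
(-771 - 770)*H = (-771 - 770)*(-1531/8) = -1541*(-1531/8) = 2359271/8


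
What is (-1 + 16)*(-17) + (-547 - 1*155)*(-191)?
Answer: 133827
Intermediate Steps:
(-1 + 16)*(-17) + (-547 - 1*155)*(-191) = 15*(-17) + (-547 - 155)*(-191) = -255 - 702*(-191) = -255 + 134082 = 133827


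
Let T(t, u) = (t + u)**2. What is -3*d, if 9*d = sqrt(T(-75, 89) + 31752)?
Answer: -14*sqrt(163)/3 ≈ -59.580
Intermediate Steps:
d = 14*sqrt(163)/9 (d = sqrt((-75 + 89)**2 + 31752)/9 = sqrt(14**2 + 31752)/9 = sqrt(196 + 31752)/9 = sqrt(31948)/9 = (14*sqrt(163))/9 = 14*sqrt(163)/9 ≈ 19.860)
-3*d = -14*sqrt(163)/3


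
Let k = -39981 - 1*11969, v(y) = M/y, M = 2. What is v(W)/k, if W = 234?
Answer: -1/6078150 ≈ -1.6452e-7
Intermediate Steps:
v(y) = 2/y
k = -51950 (k = -39981 - 11969 = -51950)
v(W)/k = (2/234)/(-51950) = (2*(1/234))*(-1/51950) = (1/117)*(-1/51950) = -1/6078150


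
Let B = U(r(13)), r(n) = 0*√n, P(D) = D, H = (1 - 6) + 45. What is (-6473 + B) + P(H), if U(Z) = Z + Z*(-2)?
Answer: -6433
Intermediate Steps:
H = 40 (H = -5 + 45 = 40)
r(n) = 0
U(Z) = -Z (U(Z) = Z - 2*Z = -Z)
B = 0 (B = -1*0 = 0)
(-6473 + B) + P(H) = (-6473 + 0) + 40 = -6473 + 40 = -6433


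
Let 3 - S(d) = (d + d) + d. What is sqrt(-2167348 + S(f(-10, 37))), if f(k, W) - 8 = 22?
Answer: I*sqrt(2167435) ≈ 1472.2*I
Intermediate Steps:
f(k, W) = 30 (f(k, W) = 8 + 22 = 30)
S(d) = 3 - 3*d (S(d) = 3 - ((d + d) + d) = 3 - (2*d + d) = 3 - 3*d)
sqrt(-2167348 + S(f(-10, 37))) = sqrt(-2167348 + (3 - 3*30)) = sqrt(-2167348 + (3 - 90)) = sqrt(-2167348 - 87) = sqrt(-2167435) = I*sqrt(2167435)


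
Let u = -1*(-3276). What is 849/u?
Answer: 283/1092 ≈ 0.25916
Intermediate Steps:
u = 3276
849/u = 849/3276 = 849*(1/3276) = 283/1092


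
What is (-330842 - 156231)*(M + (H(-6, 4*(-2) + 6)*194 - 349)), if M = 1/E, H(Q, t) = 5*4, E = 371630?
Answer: -639149626060763/371630 ≈ -1.7199e+9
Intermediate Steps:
H(Q, t) = 20
M = 1/371630 ≈ 2.6908e-6
(-330842 - 156231)*(M + (H(-6, 4*(-2) + 6)*194 - 349)) = (-330842 - 156231)*(1/371630 + (20*194 - 349)) = -487073*(1/371630 + (3880 - 349)) = -487073*(1/371630 + 3531) = -487073*1312225531/371630 = -639149626060763/371630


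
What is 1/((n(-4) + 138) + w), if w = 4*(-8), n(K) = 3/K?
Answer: 4/421 ≈ 0.0095012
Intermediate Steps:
w = -32
1/((n(-4) + 138) + w) = 1/((3/(-4) + 138) - 32) = 1/((3*(-¼) + 138) - 32) = 1/((-¾ + 138) - 32) = 1/(549/4 - 32) = 1/(421/4) = 4/421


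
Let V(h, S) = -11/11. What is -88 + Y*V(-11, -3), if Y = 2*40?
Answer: -168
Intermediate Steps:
V(h, S) = -1 (V(h, S) = -11*1/11 = -1)
Y = 80
-88 + Y*V(-11, -3) = -88 + 80*(-1) = -88 - 80 = -168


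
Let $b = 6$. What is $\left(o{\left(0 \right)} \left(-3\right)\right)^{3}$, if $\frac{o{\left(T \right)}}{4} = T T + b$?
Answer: $-373248$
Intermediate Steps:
$o{\left(T \right)} = 24 + 4 T^{2}$ ($o{\left(T \right)} = 4 \left(T T + 6\right) = 4 \left(T^{2} + 6\right) = 4 \left(6 + T^{2}\right) = 24 + 4 T^{2}$)
$\left(o{\left(0 \right)} \left(-3\right)\right)^{3} = \left(\left(24 + 4 \cdot 0^{2}\right) \left(-3\right)\right)^{3} = \left(\left(24 + 4 \cdot 0\right) \left(-3\right)\right)^{3} = \left(\left(24 + 0\right) \left(-3\right)\right)^{3} = \left(24 \left(-3\right)\right)^{3} = \left(-72\right)^{3} = -373248$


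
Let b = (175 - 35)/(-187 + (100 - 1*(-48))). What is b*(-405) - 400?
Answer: 13700/13 ≈ 1053.8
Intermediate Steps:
b = -140/39 (b = 140/(-187 + (100 + 48)) = 140/(-187 + 148) = 140/(-39) = 140*(-1/39) = -140/39 ≈ -3.5897)
b*(-405) - 400 = -140/39*(-405) - 400 = 18900/13 - 400 = 13700/13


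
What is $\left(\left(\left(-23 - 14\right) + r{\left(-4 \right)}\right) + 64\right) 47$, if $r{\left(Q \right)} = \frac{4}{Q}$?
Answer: $1222$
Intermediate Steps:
$\left(\left(\left(-23 - 14\right) + r{\left(-4 \right)}\right) + 64\right) 47 = \left(\left(\left(-23 - 14\right) + \frac{4}{-4}\right) + 64\right) 47 = \left(\left(-37 + 4 \left(- \frac{1}{4}\right)\right) + 64\right) 47 = \left(\left(-37 - 1\right) + 64\right) 47 = \left(-38 + 64\right) 47 = 26 \cdot 47 = 1222$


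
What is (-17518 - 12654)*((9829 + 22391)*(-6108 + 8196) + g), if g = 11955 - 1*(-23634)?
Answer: -2030905953228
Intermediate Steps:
g = 35589 (g = 11955 + 23634 = 35589)
(-17518 - 12654)*((9829 + 22391)*(-6108 + 8196) + g) = (-17518 - 12654)*((9829 + 22391)*(-6108 + 8196) + 35589) = -30172*(32220*2088 + 35589) = -30172*(67275360 + 35589) = -30172*67310949 = -2030905953228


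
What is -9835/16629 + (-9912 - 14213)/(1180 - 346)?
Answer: -45486335/1540954 ≈ -29.518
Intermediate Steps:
-9835/16629 + (-9912 - 14213)/(1180 - 346) = -9835*1/16629 - 24125/834 = -9835/16629 - 24125*1/834 = -9835/16629 - 24125/834 = -45486335/1540954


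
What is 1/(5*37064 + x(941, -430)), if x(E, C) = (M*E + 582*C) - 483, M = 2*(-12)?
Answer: -1/88007 ≈ -1.1363e-5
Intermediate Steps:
M = -24
x(E, C) = -483 - 24*E + 582*C (x(E, C) = (-24*E + 582*C) - 483 = -483 - 24*E + 582*C)
1/(5*37064 + x(941, -430)) = 1/(5*37064 + (-483 - 24*941 + 582*(-430))) = 1/(185320 + (-483 - 22584 - 250260)) = 1/(185320 - 273327) = 1/(-88007) = -1/88007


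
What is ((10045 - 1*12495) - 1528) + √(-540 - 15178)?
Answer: -3978 + I*√15718 ≈ -3978.0 + 125.37*I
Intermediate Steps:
((10045 - 1*12495) - 1528) + √(-540 - 15178) = ((10045 - 12495) - 1528) + √(-15718) = (-2450 - 1528) + I*√15718 = -3978 + I*√15718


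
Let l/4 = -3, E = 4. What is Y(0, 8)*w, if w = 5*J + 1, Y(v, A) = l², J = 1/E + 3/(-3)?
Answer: -396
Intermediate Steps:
l = -12 (l = 4*(-3) = -12)
J = -¾ (J = 1/4 + 3/(-3) = 1*(¼) + 3*(-⅓) = ¼ - 1 = -¾ ≈ -0.75000)
Y(v, A) = 144 (Y(v, A) = (-12)² = 144)
w = -11/4 (w = 5*(-¾) + 1 = -15/4 + 1 = -11/4 ≈ -2.7500)
Y(0, 8)*w = 144*(-11/4) = -396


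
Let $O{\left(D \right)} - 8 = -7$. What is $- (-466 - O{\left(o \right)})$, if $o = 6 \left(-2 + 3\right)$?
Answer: $467$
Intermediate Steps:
$o = 6$ ($o = 6 \cdot 1 = 6$)
$O{\left(D \right)} = 1$ ($O{\left(D \right)} = 8 - 7 = 1$)
$- (-466 - O{\left(o \right)}) = - (-466 - 1) = \left(-1\right) \left(-467\right) = 467$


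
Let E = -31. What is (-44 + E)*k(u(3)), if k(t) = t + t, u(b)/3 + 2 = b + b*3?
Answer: -4500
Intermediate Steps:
u(b) = -6 + 12*b (u(b) = -6 + 3*(b + b*3) = -6 + 3*(b + 3*b) = -6 + 3*(4*b) = -6 + 12*b)
k(t) = 2*t
(-44 + E)*k(u(3)) = (-44 - 31)*(2*(-6 + 12*3)) = -150*(-6 + 36) = -150*30 = -75*60 = -4500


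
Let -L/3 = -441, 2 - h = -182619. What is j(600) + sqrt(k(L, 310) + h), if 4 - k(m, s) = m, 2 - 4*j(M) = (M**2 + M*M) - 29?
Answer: -719969/4 + sqrt(181302) ≈ -1.7957e+5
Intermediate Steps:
j(M) = 31/4 - M**2/2 (j(M) = 1/2 - ((M**2 + M*M) - 29)/4 = 1/2 - ((M**2 + M**2) - 29)/4 = 1/2 - (2*M**2 - 29)/4 = 1/2 - (-29 + 2*M**2)/4 = 1/2 + (29/4 - M**2/2) = 31/4 - M**2/2)
h = 182621 (h = 2 - 1*(-182619) = 2 + 182619 = 182621)
L = 1323 (L = -3*(-441) = 1323)
k(m, s) = 4 - m
j(600) + sqrt(k(L, 310) + h) = (31/4 - 1/2*600**2) + sqrt((4 - 1*1323) + 182621) = (31/4 - 1/2*360000) + sqrt((4 - 1323) + 182621) = (31/4 - 180000) + sqrt(-1319 + 182621) = -719969/4 + sqrt(181302)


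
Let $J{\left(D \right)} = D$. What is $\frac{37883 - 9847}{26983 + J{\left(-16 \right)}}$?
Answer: $\frac{28036}{26967} \approx 1.0396$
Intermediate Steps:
$\frac{37883 - 9847}{26983 + J{\left(-16 \right)}} = \frac{37883 - 9847}{26983 - 16} = \frac{28036}{26967}$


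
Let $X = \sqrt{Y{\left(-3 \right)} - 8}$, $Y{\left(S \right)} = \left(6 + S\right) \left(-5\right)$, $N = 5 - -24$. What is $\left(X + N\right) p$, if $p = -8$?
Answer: $-232 - 8 i \sqrt{23} \approx -232.0 - 38.367 i$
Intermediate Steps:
$N = 29$ ($N = 5 + 24 = 29$)
$Y{\left(S \right)} = -30 - 5 S$
$X = i \sqrt{23}$ ($X = \sqrt{\left(-30 - -15\right) - 8} = \sqrt{\left(-30 + 15\right) - 8} = \sqrt{-15 - 8} = \sqrt{-23} = i \sqrt{23} \approx 4.7958 i$)
$\left(X + N\right) p = \left(i \sqrt{23} + 29\right) \left(-8\right) = \left(29 + i \sqrt{23}\right) \left(-8\right) = -232 - 8 i \sqrt{23}$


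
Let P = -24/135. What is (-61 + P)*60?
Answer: -11012/3 ≈ -3670.7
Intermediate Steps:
P = -8/45 (P = -24*1/135 = -8/45 ≈ -0.17778)
(-61 + P)*60 = (-61 - 8/45)*60 = -2753/45*60 = -11012/3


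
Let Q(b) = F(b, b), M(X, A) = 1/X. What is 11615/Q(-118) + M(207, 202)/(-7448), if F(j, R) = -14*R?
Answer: 639545071/90962424 ≈ 7.0309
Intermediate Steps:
Q(b) = -14*b
11615/Q(-118) + M(207, 202)/(-7448) = 11615/((-14*(-118))) + 1/(207*(-7448)) = 11615/1652 + (1/207)*(-1/7448) = 11615*(1/1652) - 1/1541736 = 11615/1652 - 1/1541736 = 639545071/90962424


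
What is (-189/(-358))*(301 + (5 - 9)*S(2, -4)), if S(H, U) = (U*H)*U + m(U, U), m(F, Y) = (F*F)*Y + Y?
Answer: 84105/358 ≈ 234.93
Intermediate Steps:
m(F, Y) = Y + Y*F**2 (m(F, Y) = F**2*Y + Y = Y*F**2 + Y = Y + Y*F**2)
S(H, U) = H*U**2 + U*(1 + U**2) (S(H, U) = (U*H)*U + U*(1 + U**2) = (H*U)*U + U*(1 + U**2) = H*U**2 + U*(1 + U**2))
(-189/(-358))*(301 + (5 - 9)*S(2, -4)) = (-189/(-358))*(301 + (5 - 9)*(-4*(1 + (-4)**2 + 2*(-4)))) = (-189*(-1/358))*(301 - (-16)*(1 + 16 - 8)) = 189*(301 - (-16)*9)/358 = 189*(301 - 4*(-36))/358 = 189*(301 + 144)/358 = (189/358)*445 = 84105/358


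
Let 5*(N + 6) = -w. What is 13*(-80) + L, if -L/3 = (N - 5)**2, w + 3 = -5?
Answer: -32627/25 ≈ -1305.1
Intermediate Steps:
w = -8 (w = -3 - 5 = -8)
N = -22/5 (N = -6 + (-1*(-8))/5 = -6 + (1/5)*8 = -6 + 8/5 = -22/5 ≈ -4.4000)
L = -6627/25 (L = -3*(-22/5 - 5)**2 = -3*(-47/5)**2 = -3*2209/25 = -6627/25 ≈ -265.08)
13*(-80) + L = 13*(-80) - 6627/25 = -1040 - 6627/25 = -32627/25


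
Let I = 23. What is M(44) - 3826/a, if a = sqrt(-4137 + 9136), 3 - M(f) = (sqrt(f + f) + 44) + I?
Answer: -64 - 2*sqrt(22) - 3826*sqrt(4999)/4999 ≈ -127.49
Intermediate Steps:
M(f) = -64 - sqrt(2)*sqrt(f) (M(f) = 3 - ((sqrt(f + f) + 44) + 23) = 3 - ((sqrt(2*f) + 44) + 23) = 3 - ((sqrt(2)*sqrt(f) + 44) + 23) = 3 - ((44 + sqrt(2)*sqrt(f)) + 23) = 3 - (67 + sqrt(2)*sqrt(f)) = 3 + (-67 - sqrt(2)*sqrt(f)) = -64 - sqrt(2)*sqrt(f))
a = sqrt(4999) ≈ 70.704
M(44) - 3826/a = (-64 - sqrt(2)*sqrt(44)) - 3826/(sqrt(4999)) = (-64 - sqrt(2)*2*sqrt(11)) - 3826*sqrt(4999)/4999 = (-64 - 2*sqrt(22)) - 3826*sqrt(4999)/4999 = -64 - 2*sqrt(22) - 3826*sqrt(4999)/4999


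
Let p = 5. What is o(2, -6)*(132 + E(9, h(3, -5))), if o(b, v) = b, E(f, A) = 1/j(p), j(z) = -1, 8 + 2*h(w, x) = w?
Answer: 262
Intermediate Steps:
h(w, x) = -4 + w/2
E(f, A) = -1 (E(f, A) = 1/(-1) = -1)
o(2, -6)*(132 + E(9, h(3, -5))) = 2*(132 - 1) = 2*131 = 262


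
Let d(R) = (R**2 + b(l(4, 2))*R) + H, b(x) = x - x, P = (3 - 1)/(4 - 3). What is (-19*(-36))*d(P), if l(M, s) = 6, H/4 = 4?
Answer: 13680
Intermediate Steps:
P = 2 (P = 2/1 = 2*1 = 2)
H = 16 (H = 4*4 = 16)
b(x) = 0
d(R) = 16 + R**2 (d(R) = (R**2 + 0*R) + 16 = (R**2 + 0) + 16 = R**2 + 16 = 16 + R**2)
(-19*(-36))*d(P) = (-19*(-36))*(16 + 2**2) = 684*(16 + 4) = 684*20 = 13680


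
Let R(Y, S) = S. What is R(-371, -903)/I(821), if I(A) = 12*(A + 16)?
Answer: -301/3348 ≈ -0.089904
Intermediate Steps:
I(A) = 192 + 12*A (I(A) = 12*(16 + A) = 192 + 12*A)
R(-371, -903)/I(821) = -903/(192 + 12*821) = -903/(192 + 9852) = -903/10044 = -903*1/10044 = -301/3348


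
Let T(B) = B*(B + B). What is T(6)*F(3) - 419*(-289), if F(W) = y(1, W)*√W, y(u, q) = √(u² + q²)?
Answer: 121091 + 72*√30 ≈ 1.2149e+5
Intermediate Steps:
T(B) = 2*B² (T(B) = B*(2*B) = 2*B²)
y(u, q) = √(q² + u²)
F(W) = √W*√(1 + W²) (F(W) = √(W² + 1²)*√W = √(W² + 1)*√W = √(1 + W²)*√W = √W*√(1 + W²))
T(6)*F(3) - 419*(-289) = (2*6²)*(√3*√(1 + 3²)) - 419*(-289) = (2*36)*(√3*√(1 + 9)) + 121091 = 72*(√3*√10) + 121091 = 72*√30 + 121091 = 121091 + 72*√30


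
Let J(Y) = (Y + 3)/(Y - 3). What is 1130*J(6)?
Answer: 3390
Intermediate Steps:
J(Y) = (3 + Y)/(-3 + Y)
1130*J(6) = 1130*((3 + 6)/(-3 + 6)) = 1130*(9/3) = 1130*((1/3)*9) = 1130*3 = 3390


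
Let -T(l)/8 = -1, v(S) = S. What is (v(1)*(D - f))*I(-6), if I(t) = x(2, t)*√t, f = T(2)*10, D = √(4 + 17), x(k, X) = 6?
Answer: 6*I*√6*(-80 + √21) ≈ -1108.4*I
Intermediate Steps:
D = √21 ≈ 4.5826
T(l) = 8 (T(l) = -8*(-1) = 8)
f = 80 (f = 8*10 = 80)
I(t) = 6*√t
(v(1)*(D - f))*I(-6) = (1*(√21 - 1*80))*(6*√(-6)) = (1*(√21 - 80))*(6*(I*√6)) = (1*(-80 + √21))*(6*I*√6) = (-80 + √21)*(6*I*√6) = 6*I*√6*(-80 + √21)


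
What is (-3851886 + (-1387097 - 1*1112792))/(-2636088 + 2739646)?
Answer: -6351775/103558 ≈ -61.335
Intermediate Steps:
(-3851886 + (-1387097 - 1*1112792))/(-2636088 + 2739646) = (-3851886 + (-1387097 - 1112792))/103558 = (-3851886 - 2499889)*(1/103558) = -6351775*1/103558 = -6351775/103558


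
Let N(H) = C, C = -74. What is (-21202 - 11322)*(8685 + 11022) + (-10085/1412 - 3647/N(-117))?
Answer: -33485814048555/52244 ≈ -6.4095e+8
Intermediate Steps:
N(H) = -74
(-21202 - 11322)*(8685 + 11022) + (-10085/1412 - 3647/N(-117)) = (-21202 - 11322)*(8685 + 11022) + (-10085/1412 - 3647/(-74)) = -32524*19707 + (-10085*1/1412 - 3647*(-1/74)) = -640950468 + (-10085/1412 + 3647/74) = -640950468 + 2201637/52244 = -33485814048555/52244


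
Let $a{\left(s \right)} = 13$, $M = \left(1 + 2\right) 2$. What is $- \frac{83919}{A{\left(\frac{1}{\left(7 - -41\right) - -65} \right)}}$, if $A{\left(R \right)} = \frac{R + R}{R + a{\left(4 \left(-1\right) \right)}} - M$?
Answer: $\frac{61680465}{4409} \approx 13990.0$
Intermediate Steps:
$M = 6$ ($M = 3 \cdot 2 = 6$)
$A{\left(R \right)} = -6 + \frac{2 R}{13 + R}$ ($A{\left(R \right)} = \frac{R + R}{R + 13} - 6 = \frac{2 R}{13 + R} - 6 = -6 + \frac{2 R}{13 + R}$)
$- \frac{83919}{A{\left(\frac{1}{\left(7 - -41\right) - -65} \right)}} = - \frac{83919}{2 \frac{1}{13 + \frac{1}{\left(7 - -41\right) - -65}} \left(-39 - \frac{2}{\left(7 - -41\right) - -65}\right)} = - \frac{83919}{2 \frac{1}{13 + \frac{1}{\left(7 + 41\right) + 65}} \left(-39 - \frac{2}{\left(7 + 41\right) + 65}\right)} = - \frac{83919}{2 \frac{1}{13 + \frac{1}{48 + 65}} \left(-39 - \frac{2}{48 + 65}\right)} = - \frac{83919}{2 \frac{1}{13 + \frac{1}{113}} \left(-39 - \frac{2}{113}\right)} = - \frac{83919}{2 \frac{1}{\frac{1470}{113}} \left(-39 - \frac{2}{113}\right)} = - \frac{83919}{2 \cdot \frac{113}{1470} \left(- \frac{4409}{113}\right)} = - \frac{83919}{- \frac{4409}{735}} = \left(-83919\right) \left(- \frac{735}{4409}\right) = \frac{61680465}{4409}$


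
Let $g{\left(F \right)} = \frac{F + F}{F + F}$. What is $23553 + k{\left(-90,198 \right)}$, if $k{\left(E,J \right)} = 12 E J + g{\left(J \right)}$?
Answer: $-190286$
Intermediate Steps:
$g{\left(F \right)} = 1$ ($g{\left(F \right)} = \frac{2 F}{2 F} = 2 F \frac{1}{2 F} = 1$)
$k{\left(E,J \right)} = 1 + 12 E J$ ($k{\left(E,J \right)} = 12 E J + 1 = 1 + 12 E J$)
$23553 + k{\left(-90,198 \right)} = 23553 + \left(1 + 12 \left(-90\right) 198\right) = 23553 + \left(1 - 213840\right) = 23553 - 213839 = -190286$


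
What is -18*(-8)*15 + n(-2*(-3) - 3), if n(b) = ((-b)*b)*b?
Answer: 2133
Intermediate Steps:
n(b) = -b**3 (n(b) = (-b**2)*b = -b**3)
-18*(-8)*15 + n(-2*(-3) - 3) = -18*(-8)*15 - (-2*(-3) - 3)**3 = 144*15 - (6 - 3)**3 = 2160 - 1*3**3 = 2160 - 1*27 = 2160 - 27 = 2133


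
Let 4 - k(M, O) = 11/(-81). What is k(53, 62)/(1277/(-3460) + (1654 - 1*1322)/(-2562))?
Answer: -494935700/59675319 ≈ -8.2938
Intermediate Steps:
k(M, O) = 335/81 (k(M, O) = 4 - 11/(-81) = 4 - 11*(-1)/81 = 4 - 1*(-11/81) = 4 + 11/81 = 335/81)
k(53, 62)/(1277/(-3460) + (1654 - 1*1322)/(-2562)) = 335/(81*(1277/(-3460) + (1654 - 1*1322)/(-2562))) = 335/(81*(1277*(-1/3460) + (1654 - 1322)*(-1/2562))) = 335/(81*(-1277/3460 + 332*(-1/2562))) = 335/(81*(-1277/3460 - 166/1281)) = 335/(81*(-2210197/4432260)) = (335/81)*(-4432260/2210197) = -494935700/59675319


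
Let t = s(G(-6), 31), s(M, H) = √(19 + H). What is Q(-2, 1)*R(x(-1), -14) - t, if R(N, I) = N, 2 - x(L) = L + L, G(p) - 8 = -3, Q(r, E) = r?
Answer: -8 - 5*√2 ≈ -15.071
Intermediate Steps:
G(p) = 5 (G(p) = 8 - 3 = 5)
x(L) = 2 - 2*L (x(L) = 2 - (L + L) = 2 - 2*L)
t = 5*√2 (t = √(19 + 31) = √50 = 5*√2 ≈ 7.0711)
Q(-2, 1)*R(x(-1), -14) - t = -2*(2 - 2*(-1)) - 5*√2 = -2*(2 + 2) - 5*√2 = -2*4 - 5*√2 = -8 - 5*√2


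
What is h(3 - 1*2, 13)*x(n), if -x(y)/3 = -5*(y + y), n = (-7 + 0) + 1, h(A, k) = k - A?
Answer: -2160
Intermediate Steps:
n = -6 (n = -7 + 1 = -6)
x(y) = 30*y (x(y) = -(-15)*(y + y) = -(-15)*2*y = -(-30)*y = 30*y)
h(3 - 1*2, 13)*x(n) = (13 - (3 - 1*2))*(30*(-6)) = (13 - (3 - 2))*(-180) = (13 - 1*1)*(-180) = (13 - 1)*(-180) = 12*(-180) = -2160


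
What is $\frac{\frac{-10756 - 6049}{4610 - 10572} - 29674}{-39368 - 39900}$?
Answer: $\frac{25271369}{67513688} \approx 0.37431$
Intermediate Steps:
$\frac{\frac{-10756 - 6049}{4610 - 10572} - 29674}{-39368 - 39900} = \frac{- \frac{16805}{-5962} - 29674}{-79268} = \left(\left(-16805\right) \left(- \frac{1}{5962}\right) - 29674\right) \left(- \frac{1}{79268}\right) = \left(\frac{16805}{5962} - 29674\right) \left(- \frac{1}{79268}\right) = \left(- \frac{176899583}{5962}\right) \left(- \frac{1}{79268}\right) = \frac{25271369}{67513688}$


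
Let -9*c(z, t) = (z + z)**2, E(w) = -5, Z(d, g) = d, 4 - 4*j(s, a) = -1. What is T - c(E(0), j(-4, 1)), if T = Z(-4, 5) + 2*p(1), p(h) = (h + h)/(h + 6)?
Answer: 484/63 ≈ 7.6825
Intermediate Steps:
j(s, a) = 5/4 (j(s, a) = 1 - 1/4*(-1) = 1 + 1/4 = 5/4)
p(h) = 2*h/(6 + h) (p(h) = (2*h)/(6 + h) = 2*h/(6 + h))
c(z, t) = -4*z**2/9 (c(z, t) = -(z + z)**2/9 = -4*z**2/9)
T = -24/7 (T = -4 + 2*(2*1/(6 + 1)) = -4 + 2*(2*1/7) = -4 + 2*(2*1*(1/7)) = -4 + 2*(2/7) = -4 + 4/7 = -24/7 ≈ -3.4286)
T - c(E(0), j(-4, 1)) = -24/7 - (-4)*(-5)**2/9 = -24/7 - (-4)*25/9 = -24/7 - 1*(-100/9) = -24/7 + 100/9 = 484/63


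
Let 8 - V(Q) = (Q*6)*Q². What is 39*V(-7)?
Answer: 80574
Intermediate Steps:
V(Q) = 8 - 6*Q³ (V(Q) = 8 - Q*6*Q² = 8 - 6*Q*Q² = 8 - 6*Q³)
39*V(-7) = 39*(8 - 6*(-7)³) = 39*(8 - 6*(-343)) = 39*(8 + 2058) = 39*2066 = 80574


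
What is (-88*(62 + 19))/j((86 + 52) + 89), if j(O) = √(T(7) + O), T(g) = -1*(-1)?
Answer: -1188*√57/19 ≈ -472.06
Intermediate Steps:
T(g) = 1
j(O) = √(1 + O)
(-88*(62 + 19))/j((86 + 52) + 89) = (-88*(62 + 19))/(√(1 + ((86 + 52) + 89))) = (-88*81)/(√(1 + (138 + 89))) = -7128/√(1 + 227) = -7128*√57/114 = -1188*√57/19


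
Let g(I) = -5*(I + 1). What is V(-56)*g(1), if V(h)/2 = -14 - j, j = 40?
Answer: 1080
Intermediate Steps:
V(h) = -108 (V(h) = 2*(-14 - 1*40) = 2*(-14 - 40) = 2*(-54) = -108)
g(I) = -5 - 5*I (g(I) = -5*(1 + I) = -5 - 5*I)
V(-56)*g(1) = -108*(-5 - 5*1) = -108*(-5 - 5) = -108*(-10) = 1080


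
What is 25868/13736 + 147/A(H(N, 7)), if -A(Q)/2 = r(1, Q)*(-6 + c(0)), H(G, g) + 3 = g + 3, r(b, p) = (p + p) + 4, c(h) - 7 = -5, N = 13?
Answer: 239341/82416 ≈ 2.9041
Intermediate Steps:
c(h) = 2 (c(h) = 7 - 5 = 2)
r(b, p) = 4 + 2*p (r(b, p) = 2*p + 4 = 4 + 2*p)
H(G, g) = g (H(G, g) = -3 + (g + 3) = -3 + (3 + g) = g)
A(Q) = 32 + 16*Q (A(Q) = -2*(4 + 2*Q)*(-6 + 2) = -2*(4 + 2*Q)*(-4) = -2*(-16 - 8*Q) = 32 + 16*Q)
25868/13736 + 147/A(H(N, 7)) = 25868/13736 + 147/(32 + 16*7) = 25868*(1/13736) + 147/(32 + 112) = 6467/3434 + 147/144 = 6467/3434 + 147*(1/144) = 6467/3434 + 49/48 = 239341/82416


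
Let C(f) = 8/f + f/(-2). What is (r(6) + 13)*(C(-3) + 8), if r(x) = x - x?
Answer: 533/6 ≈ 88.833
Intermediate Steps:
C(f) = 8/f - f/2 (C(f) = 8/f + f*(-½) = 8/f - f/2)
r(x) = 0
(r(6) + 13)*(C(-3) + 8) = (0 + 13)*((8/(-3) - ½*(-3)) + 8) = 13*((8*(-⅓) + 3/2) + 8) = 13*((-8/3 + 3/2) + 8) = 13*(-7/6 + 8) = 13*(41/6) = 533/6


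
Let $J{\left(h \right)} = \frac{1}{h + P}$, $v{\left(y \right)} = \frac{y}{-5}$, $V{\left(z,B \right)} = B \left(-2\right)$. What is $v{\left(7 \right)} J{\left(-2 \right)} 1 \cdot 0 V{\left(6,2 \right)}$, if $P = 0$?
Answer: $0$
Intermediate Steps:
$V{\left(z,B \right)} = - 2 B$
$v{\left(y \right)} = - \frac{y}{5}$ ($v{\left(y \right)} = y \left(- \frac{1}{5}\right) = - \frac{y}{5}$)
$J{\left(h \right)} = \frac{1}{h}$ ($J{\left(h \right)} = \frac{1}{h + 0} = \frac{1}{h}$)
$v{\left(7 \right)} J{\left(-2 \right)} 1 \cdot 0 V{\left(6,2 \right)} = \left(- \frac{1}{5}\right) 7 \frac{1}{-2} \cdot 1 \cdot 0 \left(\left(-2\right) 2\right) = - \frac{7 \left(- \frac{1}{2}\right) 1 \cdot 0}{5} \left(-4\right) = - \frac{7 \left(\left(- \frac{1}{2}\right) 0\right)}{5} \left(-4\right) = \left(- \frac{7}{5}\right) 0 \left(-4\right) = 0 \left(-4\right) = 0$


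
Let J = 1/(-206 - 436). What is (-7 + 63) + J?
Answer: 35951/642 ≈ 55.998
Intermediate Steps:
J = -1/642 (J = 1/(-642) = -1/642 ≈ -0.0015576)
(-7 + 63) + J = (-7 + 63) - 1/642 = 56 - 1/642 = 35951/642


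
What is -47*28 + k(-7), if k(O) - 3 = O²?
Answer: -1264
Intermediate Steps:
k(O) = 3 + O²
-47*28 + k(-7) = -47*28 + (3 + (-7)²) = -1316 + (3 + 49) = -1316 + 52 = -1264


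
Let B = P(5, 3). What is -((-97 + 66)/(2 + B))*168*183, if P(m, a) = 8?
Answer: 476532/5 ≈ 95306.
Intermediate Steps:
B = 8
-((-97 + 66)/(2 + B))*168*183 = -((-97 + 66)/(2 + 8))*168*183 = --31/10*168*183 = --31*⅒*168*183 = -(-31/10*168)*183 = -(-2604)*183/5 = -1*(-476532/5) = 476532/5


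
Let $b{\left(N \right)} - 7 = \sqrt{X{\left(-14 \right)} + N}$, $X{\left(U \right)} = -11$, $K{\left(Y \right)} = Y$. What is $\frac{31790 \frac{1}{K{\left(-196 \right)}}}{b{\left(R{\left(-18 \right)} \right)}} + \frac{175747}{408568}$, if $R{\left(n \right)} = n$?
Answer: $- \frac{1575568159}{111539064} + \frac{15895 i \sqrt{29}}{7644} \approx -14.126 + 11.198 i$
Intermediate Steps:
$b{\left(N \right)} = 7 + \sqrt{-11 + N}$
$\frac{31790 \frac{1}{K{\left(-196 \right)}}}{b{\left(R{\left(-18 \right)} \right)}} + \frac{175747}{408568} = \frac{31790 \frac{1}{-196}}{7 + \sqrt{-11 - 18}} + \frac{175747}{408568} = \frac{31790 \left(- \frac{1}{196}\right)}{7 + \sqrt{-29}} + 175747 \cdot \frac{1}{408568} = - \frac{15895}{98 \left(7 + i \sqrt{29}\right)} + \frac{175747}{408568} = \frac{175747}{408568} - \frac{15895}{98 \left(7 + i \sqrt{29}\right)}$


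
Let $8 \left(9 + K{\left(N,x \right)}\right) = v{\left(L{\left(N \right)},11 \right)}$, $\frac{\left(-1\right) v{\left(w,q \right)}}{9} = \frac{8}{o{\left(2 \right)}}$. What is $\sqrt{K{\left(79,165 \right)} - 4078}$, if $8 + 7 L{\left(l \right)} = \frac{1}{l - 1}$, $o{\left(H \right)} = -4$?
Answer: $\frac{i \sqrt{16339}}{2} \approx 63.912 i$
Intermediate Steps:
$L{\left(l \right)} = - \frac{8}{7} + \frac{1}{7 \left(-1 + l\right)}$ ($L{\left(l \right)} = - \frac{8}{7} + \frac{1}{7 \left(l - 1\right)} = - \frac{8}{7} + \frac{1}{7 \left(-1 + l\right)}$)
$v{\left(w,q \right)} = 18$ ($v{\left(w,q \right)} = - 9 \frac{8}{-4} = - 9 \cdot 8 \left(- \frac{1}{4}\right) = \left(-9\right) \left(-2\right) = 18$)
$K{\left(N,x \right)} = - \frac{27}{4}$ ($K{\left(N,x \right)} = -9 + \frac{1}{8} \cdot 18 = -9 + \frac{9}{4} = - \frac{27}{4}$)
$\sqrt{K{\left(79,165 \right)} - 4078} = \sqrt{- \frac{27}{4} - 4078} = \sqrt{- \frac{16339}{4}} = \frac{i \sqrt{16339}}{2}$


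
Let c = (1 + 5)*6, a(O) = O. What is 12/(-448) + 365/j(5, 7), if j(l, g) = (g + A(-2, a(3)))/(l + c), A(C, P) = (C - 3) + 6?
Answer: 209507/112 ≈ 1870.6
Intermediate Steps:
c = 36 (c = 6*6 = 36)
A(C, P) = 3 + C (A(C, P) = (-3 + C) + 6 = 3 + C)
j(l, g) = (1 + g)/(36 + l) (j(l, g) = (g + (3 - 2))/(l + 36) = (g + 1)/(36 + l) = (1 + g)/(36 + l))
12/(-448) + 365/j(5, 7) = 12/(-448) + 365/(((1 + 7)/(36 + 5))) = 12*(-1/448) + 365/((8/41)) = -3/112 + 365/(((1/41)*8)) = -3/112 + 365/(8/41) = -3/112 + 365*(41/8) = -3/112 + 14965/8 = 209507/112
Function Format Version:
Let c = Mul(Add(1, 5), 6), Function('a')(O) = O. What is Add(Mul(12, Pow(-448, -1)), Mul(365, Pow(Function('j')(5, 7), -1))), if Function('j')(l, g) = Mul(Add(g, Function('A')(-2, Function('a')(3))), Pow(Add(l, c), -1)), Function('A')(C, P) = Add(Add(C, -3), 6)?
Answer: Rational(209507, 112) ≈ 1870.6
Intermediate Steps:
c = 36 (c = Mul(6, 6) = 36)
Function('A')(C, P) = Add(3, C) (Function('A')(C, P) = Add(Add(-3, C), 6) = Add(3, C))
Function('j')(l, g) = Mul(Pow(Add(36, l), -1), Add(1, g)) (Function('j')(l, g) = Mul(Add(g, Add(3, -2)), Pow(Add(l, 36), -1)) = Mul(Add(g, 1), Pow(Add(36, l), -1)) = Mul(Add(1, g), Pow(Add(36, l), -1)) = Mul(Pow(Add(36, l), -1), Add(1, g)))
Add(Mul(12, Pow(-448, -1)), Mul(365, Pow(Function('j')(5, 7), -1))) = Add(Mul(12, Pow(-448, -1)), Mul(365, Pow(Mul(Pow(Add(36, 5), -1), Add(1, 7)), -1))) = Add(Mul(12, Rational(-1, 448)), Mul(365, Pow(Mul(Pow(41, -1), 8), -1))) = Add(Rational(-3, 112), Mul(365, Pow(Mul(Rational(1, 41), 8), -1))) = Add(Rational(-3, 112), Mul(365, Pow(Rational(8, 41), -1))) = Add(Rational(-3, 112), Mul(365, Rational(41, 8))) = Add(Rational(-3, 112), Rational(14965, 8)) = Rational(209507, 112)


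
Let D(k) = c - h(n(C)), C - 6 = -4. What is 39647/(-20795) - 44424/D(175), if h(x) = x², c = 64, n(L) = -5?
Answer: -308447771/270335 ≈ -1141.0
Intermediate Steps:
C = 2 (C = 6 - 4 = 2)
D(k) = 39 (D(k) = 64 - 1*(-5)² = 64 - 1*25 = 64 - 25 = 39)
39647/(-20795) - 44424/D(175) = 39647/(-20795) - 44424/39 = 39647*(-1/20795) - 44424*1/39 = -39647/20795 - 14808/13 = -308447771/270335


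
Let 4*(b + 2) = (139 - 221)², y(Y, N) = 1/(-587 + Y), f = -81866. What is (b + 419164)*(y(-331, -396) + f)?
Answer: -10542536449909/306 ≈ -3.4453e+10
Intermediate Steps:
b = 1679 (b = -2 + (139 - 221)²/4 = -2 + (¼)*(-82)² = -2 + (¼)*6724 = -2 + 1681 = 1679)
(b + 419164)*(y(-331, -396) + f) = (1679 + 419164)*(1/(-587 - 331) - 81866) = 420843*(1/(-918) - 81866) = 420843*(-1/918 - 81866) = 420843*(-75152989/918) = -10542536449909/306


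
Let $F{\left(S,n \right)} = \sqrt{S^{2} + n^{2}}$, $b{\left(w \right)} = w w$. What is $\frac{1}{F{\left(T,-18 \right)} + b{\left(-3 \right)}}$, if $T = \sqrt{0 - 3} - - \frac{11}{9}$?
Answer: $\frac{9}{81 + \sqrt{2} \sqrt{13061 + 99 i \sqrt{3}}} \approx 0.037093 - 0.0001622 i$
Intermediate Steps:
$b{\left(w \right)} = w^{2}$
$T = \frac{11}{9} + i \sqrt{3}$ ($T = \sqrt{-3} - \left(-11\right) \frac{1}{9} = i \sqrt{3} - - \frac{11}{9} = i \sqrt{3} + \frac{11}{9} = \frac{11}{9} + i \sqrt{3} \approx 1.2222 + 1.732 i$)
$\frac{1}{F{\left(T,-18 \right)} + b{\left(-3 \right)}} = \frac{1}{\sqrt{\left(\frac{11}{9} + i \sqrt{3}\right)^{2} + \left(-18\right)^{2}} + \left(-3\right)^{2}} = \frac{1}{\sqrt{\left(\frac{11}{9} + i \sqrt{3}\right)^{2} + 324} + 9} = \frac{1}{\sqrt{324 + \left(\frac{11}{9} + i \sqrt{3}\right)^{2}} + 9} = \frac{1}{9 + \sqrt{324 + \left(\frac{11}{9} + i \sqrt{3}\right)^{2}}}$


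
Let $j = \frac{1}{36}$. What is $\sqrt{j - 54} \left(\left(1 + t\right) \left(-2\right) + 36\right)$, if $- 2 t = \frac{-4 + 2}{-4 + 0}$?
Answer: $\frac{23 i \sqrt{1943}}{4} \approx 253.46 i$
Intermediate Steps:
$j = \frac{1}{36} \approx 0.027778$
$t = - \frac{1}{4}$ ($t = - \frac{\left(-4 + 2\right) \frac{1}{-4 + 0}}{2} = - \frac{\left(-2\right) \frac{1}{-4}}{2} = - \frac{\left(-2\right) \left(- \frac{1}{4}\right)}{2} = \left(- \frac{1}{2}\right) \frac{1}{2} = - \frac{1}{4} \approx -0.25$)
$\sqrt{j - 54} \left(\left(1 + t\right) \left(-2\right) + 36\right) = \sqrt{\frac{1}{36} - 54} \left(\left(1 - \frac{1}{4}\right) \left(-2\right) + 36\right) = \sqrt{- \frac{1943}{36}} \left(\frac{3}{4} \left(-2\right) + 36\right) = \frac{i \sqrt{1943}}{6} \left(- \frac{3}{2} + 36\right) = \frac{i \sqrt{1943}}{6} \cdot \frac{69}{2} = \frac{23 i \sqrt{1943}}{4}$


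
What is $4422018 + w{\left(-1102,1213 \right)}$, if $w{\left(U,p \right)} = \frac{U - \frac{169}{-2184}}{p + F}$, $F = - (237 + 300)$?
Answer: $\frac{502199555101}{113568} \approx 4.422 \cdot 10^{6}$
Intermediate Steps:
$F = -537$ ($F = \left(-1\right) 537 = -537$)
$w{\left(U,p \right)} = \frac{\frac{13}{168} + U}{-537 + p}$ ($w{\left(U,p \right)} = \frac{U - \frac{169}{-2184}}{p - 537} = \frac{U - - \frac{13}{168}}{-537 + p} = \frac{U + \frac{13}{168}}{-537 + p} = \frac{\frac{13}{168} + U}{-537 + p}$)
$4422018 + w{\left(-1102,1213 \right)} = 4422018 + \frac{\frac{13}{168} - 1102}{-537 + 1213} = 4422018 + \frac{1}{676} \left(- \frac{185123}{168}\right) = 4422018 - \frac{185123}{113568} = \frac{502199555101}{113568}$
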